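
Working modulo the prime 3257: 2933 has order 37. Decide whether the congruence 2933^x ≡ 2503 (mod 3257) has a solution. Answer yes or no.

no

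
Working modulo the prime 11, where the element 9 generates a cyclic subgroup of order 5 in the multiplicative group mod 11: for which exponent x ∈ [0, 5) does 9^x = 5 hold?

4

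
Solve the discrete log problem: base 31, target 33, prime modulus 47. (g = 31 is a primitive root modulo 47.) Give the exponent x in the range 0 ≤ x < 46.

Baby-step giant-step with m = ceil(sqrt(46)) = 7.
Baby table (31^j mod 47 for j=0..6):
  0:1  1:31  2:21  3:40  4:18  5:41  6:2
Giant step factor: 31^(-7) ≡ 22 (mod 47).
Scan 33·22^i mod 47 for i = 0, 1, …:
  i=0: 33   i=1: 21
Match at i=1, j=2: x = 1·7 + 2 = 9.

9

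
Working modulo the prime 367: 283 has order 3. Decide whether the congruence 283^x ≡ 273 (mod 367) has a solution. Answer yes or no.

no

⟨283⟩ has order 3; its elements mod 367 are {1, 83, 283}.
273 is not in this set.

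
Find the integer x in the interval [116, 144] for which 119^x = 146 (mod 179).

120

Compute 119^116 mod 179 = 12, then multiply by 119 repeatedly:
  119^116=12  119^117=175  119^118=61  119^119=99  119^120=146
Found 146 at exponent 120.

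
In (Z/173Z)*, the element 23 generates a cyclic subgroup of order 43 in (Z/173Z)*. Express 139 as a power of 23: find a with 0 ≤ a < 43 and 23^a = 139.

8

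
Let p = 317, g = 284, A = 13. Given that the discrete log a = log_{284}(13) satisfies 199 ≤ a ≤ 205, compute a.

Compute 284^199 mod 317 = 93, then multiply by 284 repeatedly:
  284^199=93  284^200=101  284^201=154  284^202=307  284^203=13
Found 13 at exponent 203.

203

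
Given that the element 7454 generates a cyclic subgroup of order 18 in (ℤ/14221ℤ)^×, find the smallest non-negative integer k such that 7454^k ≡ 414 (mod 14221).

Successive powers of 7454 modulo 14221:
  7454^0=1  7454^1=7454  7454^2=669  7454^3=9376  7454^4=6710  7454^5=1083
  7454^6=9375  7454^7=13477  7454^8=414
So 7454^8 ≡ 414 (mod 14221), giving k = 8.

8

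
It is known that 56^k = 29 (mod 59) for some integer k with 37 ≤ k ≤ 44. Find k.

40

Compute 56^37 mod 59 = 47, then multiply by 56 repeatedly:
  56^37=47  56^38=36  56^39=10  56^40=29
Found 29 at exponent 40.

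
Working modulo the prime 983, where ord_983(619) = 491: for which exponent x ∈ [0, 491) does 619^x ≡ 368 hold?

Baby-step giant-step with m = ceil(sqrt(491)) = 23.
Baby table (619^j mod 983 for j=0..22):
  0:1  1:619  2:774  3:385  4:429  5:141  6:775  7:21
  8:220  9:526  10:221  11:162  12:12  13:547  14:441  15:688
  16:233  17:709  18:453  19:252  20:674  21:414  22:686
Giant step factor: 619^(-23) ≡ 134 (mod 983).
Scan 368·134^i mod 983 for i = 0, 1, …:
  i=0: 368   i=1: 162
Match at i=1, j=11: x = 1·23 + 11 = 34.

34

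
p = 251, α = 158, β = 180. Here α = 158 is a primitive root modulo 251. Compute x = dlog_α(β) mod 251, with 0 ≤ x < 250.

Baby-step giant-step with m = ceil(sqrt(250)) = 16.
Baby table (158^j mod 251 for j=0..15):
  0:1  1:158  2:115  3:98  4:173  5:226  6:66  7:137
  8:60  9:193  10:123  11:107  12:89  13:6  14:195  15:188
Giant step factor: 158^(-16) ≡ 108 (mod 251).
Scan 180·108^i mod 251 for i = 0, 1, …:
  i=0: 180   i=1: 113   i=2: 156   i=3: 31
  i=4: 85   i=5: 144   i=6: 241   i=7: 175
  i=8: 75   i=9: 68   i=10: 65   i=11: 243
  i=12: 140   i=13: 60
Match at i=13, j=8: x = 13·16 + 8 = 216.

216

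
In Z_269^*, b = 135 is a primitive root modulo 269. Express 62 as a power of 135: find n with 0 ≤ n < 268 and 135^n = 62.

8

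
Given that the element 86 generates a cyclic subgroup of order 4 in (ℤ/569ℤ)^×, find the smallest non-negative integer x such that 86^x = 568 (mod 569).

2

Successive powers of 86 modulo 569:
  86^0=1  86^1=86  86^2=568
So 86^2 ≡ 568 (mod 569), giving x = 2.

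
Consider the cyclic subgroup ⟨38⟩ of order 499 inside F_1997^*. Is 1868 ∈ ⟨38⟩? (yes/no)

yes

1868 ∈ ⟨38⟩ iff 1868^499 ≡ 1 (mod 1997), since |⟨38⟩| = 499.
1868^499 mod 1997 = 1.
Since 1 = 1, 1868 lies in the subgroup.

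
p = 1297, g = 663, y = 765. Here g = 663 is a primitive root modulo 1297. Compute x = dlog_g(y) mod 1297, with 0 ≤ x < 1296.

222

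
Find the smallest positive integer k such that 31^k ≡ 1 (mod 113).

56

The order of 31 must divide p − 1 = 112 = 2^4 · 7.
Divisors: 1, 2, 4, 7, 8, 14, 16, 28, 56, 112.
Check each in increasing order: 31^1 ≡ 31;  31^2 ≡ 57;  31^4 ≡ 85;  31^7 ≡ 18;  31^8 ≡ 106;  31^14 ≡ 98;  31^16 ≡ 49;  31^28 ≡ 112;  31^56 ≡ 1.
Smallest exponent giving 1 is 56.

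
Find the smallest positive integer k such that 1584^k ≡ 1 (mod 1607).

1606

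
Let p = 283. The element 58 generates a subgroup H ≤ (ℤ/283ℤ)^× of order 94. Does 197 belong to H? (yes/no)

197 ∈ ⟨58⟩ iff 197^94 ≡ 1 (mod 283), since |⟨58⟩| = 94.
197^94 mod 283 = 1.
Since 1 = 1, 197 lies in the subgroup.

yes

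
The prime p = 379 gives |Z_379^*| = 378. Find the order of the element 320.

The order of 320 must divide p − 1 = 378 = 2 · 3^3 · 7.
Divisors: 1, 2, 3, 6, 7, 9, 14, 18, 21, 27, 42, 54, 63, 126, 189, 378.
Check each in increasing order: 320^1 ≡ 320;  320^2 ≡ 70;  320^3 ≡ 39;  320^6 ≡ 5;  320^7 ≡ 84;  320^9 ≡ 195;  320^14 ≡ 234;  320^18 ≡ 125;  320^21 ≡ 327;  320^27 ≡ 119;  320^42 ≡ 51;  320^54 ≡ 138;  320^63 ≡ 1.
Smallest exponent giving 1 is 63.

63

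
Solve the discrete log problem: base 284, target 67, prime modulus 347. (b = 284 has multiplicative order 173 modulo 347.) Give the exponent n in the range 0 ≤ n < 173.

Baby-step giant-step with m = ceil(sqrt(173)) = 14.
Baby table (284^j mod 347 for j=0..13):
  0:1  1:284  2:152  3:140  4:202  5:113  6:168  7:173
  8:205  9:271  10:277  11:246  12:117  13:263
Giant step factor: 284^(-14) ≡ 4 (mod 347).
Scan 67·4^i mod 347 for i = 0, 1, …:
  i=0: 67   i=1: 268   i=2: 31   i=3: 124
  i=4: 149   i=5: 249   i=6: 302   i=7: 167
  i=8: 321   i=9: 243   i=10: 278   i=11: 71
  i=12: 284
Match at i=12, j=1: n = 12·14 + 1 = 169.

169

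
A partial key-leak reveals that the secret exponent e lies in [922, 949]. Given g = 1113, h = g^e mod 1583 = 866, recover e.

937

Compute 1113^922 mod 1583 = 1188, then multiply by 1113 repeatedly:
  1113^922=1188  1113^923=439  1113^924=1043  1113^925=520  1113^926=965
  1113^927=771  1113^928=137  1113^929=513  1113^930=1089  1113^931=1062
  1113^932=1088  1113^933=1532  1113^934=225  1113^935=311  1113^936=1049
  1113^937=866
Found 866 at exponent 937.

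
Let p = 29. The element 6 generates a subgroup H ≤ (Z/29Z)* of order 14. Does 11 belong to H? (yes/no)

no

⟨6⟩ has order 14; its elements mod 29 are {1, 4, 5, 6, 7, 9, 13, 16, 20, 22, 23, 24, 25, 28}.
11 is not in this set.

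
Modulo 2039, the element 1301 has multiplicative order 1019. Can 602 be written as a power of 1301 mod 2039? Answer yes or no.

no

602 ∈ ⟨1301⟩ iff 602^1019 ≡ 1 (mod 2039), since |⟨1301⟩| = 1019.
602^1019 mod 2039 = 2038.
Since 2038 ≠ 1, 602 does not lie in the subgroup.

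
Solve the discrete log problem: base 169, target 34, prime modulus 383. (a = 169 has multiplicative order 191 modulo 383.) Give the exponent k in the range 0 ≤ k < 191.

190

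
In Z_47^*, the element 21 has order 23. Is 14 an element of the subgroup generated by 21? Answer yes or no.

yes

⟨21⟩ has order 23; its elements mod 47 are {1, 2, 3, 4, 6, 7, 8, 9, 12, 14, 16, 17, 18, 21, 24, 25, 27, 28, 32, 34, 36, 37, 42}.
14 is in this set.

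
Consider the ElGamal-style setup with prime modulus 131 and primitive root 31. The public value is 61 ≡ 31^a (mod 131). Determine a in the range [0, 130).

52

Baby-step giant-step with m = ceil(sqrt(130)) = 12.
Baby table (31^j mod 131 for j=0..11):
  0:1  1:31  2:44  3:54  4:102  5:18  6:34  7:6
  8:55  9:2  10:62  11:88
Giant step factor: 31^(-12) ≡ 74 (mod 131).
Scan 61·74^i mod 131 for i = 0, 1, …:
  i=0: 61   i=1: 60   i=2: 117   i=3: 12
  i=4: 102
Match at i=4, j=4: a = 4·12 + 4 = 52.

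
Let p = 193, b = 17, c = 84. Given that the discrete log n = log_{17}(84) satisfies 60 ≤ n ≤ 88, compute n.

64

Compute 17^60 mod 193 = 143, then multiply by 17 repeatedly:
  17^60=143  17^61=115  17^62=25  17^63=39  17^64=84
Found 84 at exponent 64.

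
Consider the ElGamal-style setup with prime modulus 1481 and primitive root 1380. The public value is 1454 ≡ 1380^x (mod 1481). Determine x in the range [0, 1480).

Baby-step giant-step with m = ceil(sqrt(1480)) = 39.
Baby table (1380^j mod 1481 for j=0..38):
  0:1  1:1380  2:1315  3:475  4:898  5:1124  6:513  7:22
  8:740  9:791  10:83  11:503  12:1032  13:919  14:484  15:1470
  16:1111  17:345  18:699  19:489  20:965  21:281  22:1239  23:746
  24:185  25:568  26:391  27:496  28:258  29:600  30:121  31:1108
  32:648  33:1197  34:545  35:1233  36:1352  37:1181  38:680
Giant step factor: 1380^(-39) ≡ 270 (mod 1481).
Scan 1454·270^i mod 1481 for i = 0, 1, …:
  i=0: 1454   i=1: 115   i=2: 1430   i=3: 1040
  i=4: 891   i=5: 648
Match at i=5, j=32: x = 5·39 + 32 = 227.

227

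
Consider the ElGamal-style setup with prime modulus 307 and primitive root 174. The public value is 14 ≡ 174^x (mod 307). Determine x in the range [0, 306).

Baby-step giant-step with m = ceil(sqrt(306)) = 18.
Baby table (174^j mod 307 for j=0..17):
  0:1  1:174  2:190  3:211  4:181  5:180  6:6  7:123
  8:219  9:38  10:165  11:159  12:36  13:124  14:86  15:228
  16:69  17:33
Giant step factor: 174^(-18) ≡ 280 (mod 307).
Scan 14·280^i mod 307 for i = 0, 1, …:
  i=0: 14   i=1: 236   i=2: 75   i=3: 124
Match at i=3, j=13: x = 3·18 + 13 = 67.

67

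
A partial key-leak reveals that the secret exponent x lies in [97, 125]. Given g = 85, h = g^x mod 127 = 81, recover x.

122

Compute 85^97 mod 127 = 55, then multiply by 85 repeatedly:
  85^97=55  85^98=103  85^99=119  85^100=82  85^101=112
  85^102=122  85^103=83  85^104=70  85^105=108  85^106=36
  85^107=12  85^108=4  85^109=86  85^110=71  85^111=66
  85^112=22  85^113=92  85^114=73  85^115=109  85^116=121
  85^117=125  85^118=84  85^119=28  85^120=94  85^121=116
  85^122=81
Found 81 at exponent 122.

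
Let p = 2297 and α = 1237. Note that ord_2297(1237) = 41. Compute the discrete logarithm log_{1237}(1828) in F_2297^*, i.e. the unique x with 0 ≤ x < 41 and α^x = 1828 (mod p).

27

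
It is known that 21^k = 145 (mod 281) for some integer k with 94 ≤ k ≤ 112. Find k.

Compute 21^94 mod 281 = 138, then multiply by 21 repeatedly:
  21^94=138  21^95=88  21^96=162  21^97=30  21^98=68
  21^99=23  21^100=202  21^101=27  21^102=5  21^103=105
  21^104=238  21^105=221  21^106=145
Found 145 at exponent 106.

106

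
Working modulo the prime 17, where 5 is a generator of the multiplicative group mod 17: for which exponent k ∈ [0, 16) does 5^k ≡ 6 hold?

Successive powers of 5 modulo 17:
  5^0=1  5^1=5  5^2=8  5^3=6
So 5^3 ≡ 6 (mod 17), giving k = 3.

3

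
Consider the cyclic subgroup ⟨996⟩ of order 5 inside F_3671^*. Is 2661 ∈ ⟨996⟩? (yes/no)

no

⟨996⟩ has order 5; its elements mod 3671 are {1, 846, 996, 1957, 3542}.
2661 is not in this set.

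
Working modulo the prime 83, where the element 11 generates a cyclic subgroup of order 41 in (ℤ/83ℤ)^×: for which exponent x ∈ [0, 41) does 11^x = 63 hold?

Successive powers of 11 modulo 83:
  11^0=1  11^1=11  11^2=38  11^3=3  11^4=33  11^5=31
  11^6=9  11^7=16  11^8=10  11^9=27  11^10=48  11^11=30
  11^12=81  11^13=61  11^14=7  11^15=77  11^16=17  11^17=21
  11^18=65  11^19=51  11^20=63
So 11^20 ≡ 63 (mod 83), giving x = 20.

20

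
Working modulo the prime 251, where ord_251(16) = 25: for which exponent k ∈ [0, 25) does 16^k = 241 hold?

21

Successive powers of 16 modulo 251:
  16^0=1  16^1=16  16^2=5  16^3=80  16^4=25  16^5=149
  16^6=125  16^7=243  16^8=123  16^9=211  16^10=113  16^11=51
  16^12=63  16^13=4  16^14=64  16^15=20  16^16=69  16^17=100
  16^18=94  16^19=249  16^20=219  16^21=241
So 16^21 ≡ 241 (mod 251), giving k = 21.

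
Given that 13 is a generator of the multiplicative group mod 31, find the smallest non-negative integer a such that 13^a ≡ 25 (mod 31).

20

Successive powers of 13 modulo 31:
  13^0=1  13^1=13  13^2=14  13^3=27  13^4=10  13^5=6
  13^6=16  13^7=22  13^8=7  13^9=29  13^10=5  13^11=3
  13^12=8  13^13=11  13^14=19  13^15=30  13^16=18  13^17=17
  13^18=4  13^19=21  13^20=25
So 13^20 ≡ 25 (mod 31), giving a = 20.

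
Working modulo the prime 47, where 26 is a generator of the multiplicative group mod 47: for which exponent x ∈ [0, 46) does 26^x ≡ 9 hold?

22

Baby-step giant-step with m = ceil(sqrt(46)) = 7.
Baby table (26^j mod 47 for j=0..6):
  0:1  1:26  2:18  3:45  4:42  5:11  6:4
Giant step factor: 26^(-7) ≡ 33 (mod 47).
Scan 9·33^i mod 47 for i = 0, 1, …:
  i=0: 9   i=1: 15   i=2: 25   i=3: 26
Match at i=3, j=1: x = 3·7 + 1 = 22.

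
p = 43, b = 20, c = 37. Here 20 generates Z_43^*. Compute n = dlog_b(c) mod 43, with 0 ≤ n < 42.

Successive powers of 20 modulo 43:
  20^0=1  20^1=20  20^2=13  20^3=2  20^4=40  20^5=26
  20^6=4  20^7=37
So 20^7 ≡ 37 (mod 43), giving n = 7.

7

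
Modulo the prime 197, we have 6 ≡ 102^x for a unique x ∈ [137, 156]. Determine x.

Compute 102^137 mod 197 = 179, then multiply by 102 repeatedly:
  102^137=179  102^138=134  102^139=75  102^140=164  102^141=180
  102^142=39  102^143=38  102^144=133  102^145=170  102^146=4
  102^147=14  102^148=49  102^149=73  102^150=157  102^151=57
  102^152=101  102^153=58  102^154=6
Found 6 at exponent 154.

154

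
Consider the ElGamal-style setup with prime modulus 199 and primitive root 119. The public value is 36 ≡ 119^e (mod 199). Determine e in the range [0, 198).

148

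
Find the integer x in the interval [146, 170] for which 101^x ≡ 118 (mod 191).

168

Compute 101^146 mod 191 = 172, then multiply by 101 repeatedly:
  101^146=172  101^147=182  101^148=46  101^149=62  101^150=150
  101^151=61  101^152=49  101^153=174  101^154=2  101^155=11
  101^156=156  101^157=94  101^158=135  101^159=74  101^160=25
  101^161=42  101^162=40  101^163=29  101^164=64  101^165=161
  101^166=26  101^167=143  101^168=118
Found 118 at exponent 168.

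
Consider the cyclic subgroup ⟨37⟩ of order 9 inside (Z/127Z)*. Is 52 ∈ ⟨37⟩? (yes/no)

yes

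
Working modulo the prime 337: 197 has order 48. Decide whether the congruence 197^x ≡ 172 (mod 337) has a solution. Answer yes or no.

172 ∈ ⟨197⟩ iff 172^48 ≡ 1 (mod 337), since |⟨197⟩| = 48.
172^48 mod 337 = 1.
Since 1 = 1, 172 lies in the subgroup.

yes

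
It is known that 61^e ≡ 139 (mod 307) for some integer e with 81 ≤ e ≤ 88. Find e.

Compute 61^81 mod 307 = 38, then multiply by 61 repeatedly:
  61^81=38  61^82=169  61^83=178  61^84=113  61^85=139
Found 139 at exponent 85.

85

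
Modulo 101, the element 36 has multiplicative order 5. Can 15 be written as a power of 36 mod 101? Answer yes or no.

⟨36⟩ has order 5; its elements mod 101 are {1, 36, 84, 87, 95}.
15 is not in this set.

no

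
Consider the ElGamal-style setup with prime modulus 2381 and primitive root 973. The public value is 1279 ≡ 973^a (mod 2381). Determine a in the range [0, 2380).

Baby-step giant-step with m = ceil(sqrt(2380)) = 49.
Baby table (973^j mod 2381 for j=0..48):
  0:1  1:973  2:1472  3:1275  4:74  5:572  6:1783  7:1491
  8:714  9:1851  10:987  11:808  12:454  13:1257  14:1608  15:267
  16:262  17:159  18:2323  19:710  20:340  21:2242  22:470  23:158
  24:1350  25:1619  26:1446  27:2168  28:2279  29:756  30:2240  31:905
  32:1976  33:1181  34:1471  35:302  36:983  37:1678  38:1709  39:919
  40:1312  41:360  42:273  43:1338  44:1848  45:449  46:1154  47:1391
  48:1035
Giant step factor: 973^(-49) ≡ 1433 (mod 2381).
Scan 1279·1433^i mod 2381 for i = 0, 1, …:
  i=0: 1279   i=1: 1818   i=2: 380   i=3: 1672
  i=4: 690   i=5: 655   i=6: 501   i=7: 1252
  i=8: 1223   i=9: 143     …   i=18: 1509
  i=19: 449
Match at i=19, j=45: a = 19·49 + 45 = 976.

976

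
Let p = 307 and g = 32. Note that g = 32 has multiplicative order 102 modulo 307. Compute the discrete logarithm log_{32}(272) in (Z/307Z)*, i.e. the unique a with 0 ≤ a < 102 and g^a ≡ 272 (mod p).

Baby-step giant-step with m = ceil(sqrt(102)) = 11.
Baby table (32^j mod 307 for j=0..10):
  0:1  1:32  2:103  3:226  4:171  5:253  6:114  7:271
  8:76  9:283  10:153
Giant step factor: 32^(-11) ≡ 211 (mod 307).
Scan 272·211^i mod 307 for i = 0, 1, …:
  i=0: 272   i=1: 290   i=2: 97   i=3: 205
  i=4: 275   i=5: 2   i=6: 115   i=7: 12
  i=8: 76
Match at i=8, j=8: a = 8·11 + 8 = 96.

96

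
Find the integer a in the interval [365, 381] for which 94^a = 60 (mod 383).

367

Compute 94^365 mod 383 = 215, then multiply by 94 repeatedly:
  94^365=215  94^366=294  94^367=60
Found 60 at exponent 367.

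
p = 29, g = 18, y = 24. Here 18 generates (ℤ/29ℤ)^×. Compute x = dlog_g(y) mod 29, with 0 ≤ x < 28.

16

Successive powers of 18 modulo 29:
  18^0=1  18^1=18  18^2=5  18^3=3  18^4=25  18^5=15
  18^6=9  18^7=17  18^8=16  18^9=27  18^10=22  18^11=19
  18^12=23  18^13=8  18^14=28  18^15=11  18^16=24
So 18^16 ≡ 24 (mod 29), giving x = 16.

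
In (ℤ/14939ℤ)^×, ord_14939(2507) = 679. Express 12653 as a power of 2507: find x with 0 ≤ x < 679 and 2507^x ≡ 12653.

Baby-step giant-step with m = ceil(sqrt(679)) = 27.
Baby table (2507^j mod 14939 for j=0..26):
  0:1  1:2507  2:10669  3:6373  4:7320  5:6148  6:10927  7:10802
  8:11146  9:7092  10:2234  11:13452  12:6841  13:415  14:9614  15:5691
  16:592  17:5183  18:11790  19:8188  20:1130  21:9439  22:197  23:892
  24:10333  25:605  26:7896
Giant step factor: 2507^(-27) ≡ 1961 (mod 14939).
Scan 12653·1961^i mod 14939 for i = 0, 1, …:
  i=0: 12653   i=1: 13793   i=2: 8483   i=3: 8056
  i=4: 7293   i=5: 4950   i=6: 11539   i=7: 10333
Match at i=7, j=24: x = 7·27 + 24 = 213.

213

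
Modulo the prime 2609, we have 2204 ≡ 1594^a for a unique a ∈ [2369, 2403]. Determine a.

Compute 1594^2369 mod 2609 = 838, then multiply by 1594 repeatedly:
  1594^2369=838  1594^2370=2573  1594^2371=14  1594^2372=1444  1594^2373=598
  1594^2374=927  1594^2375=944  1594^2376=1952  1594^2377=1560  1594^2378=263
  1594^2379=1782  1594^2380=1916  1594^2381=1574  1594^2382=1707  1594^2383=2380
  1594^2384=234  1594^2385=2518  1594^2386=1050  1594^2387=1331  1594^2388=497
  1594^2389=1691  1594^2390=357  1594^2391=296  1594^2392=2204
Found 2204 at exponent 2392.

2392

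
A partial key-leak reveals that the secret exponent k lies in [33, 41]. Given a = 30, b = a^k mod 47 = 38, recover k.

Compute 30^33 mod 47 = 19, then multiply by 30 repeatedly:
  30^33=19  30^34=6  30^35=39  30^36=42  30^37=38
Found 38 at exponent 37.

37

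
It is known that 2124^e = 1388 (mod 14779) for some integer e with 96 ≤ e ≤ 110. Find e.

Compute 2124^96 mod 14779 = 9921, then multiply by 2124 repeatedly:
  2124^96=9921  2124^97=12129  2124^98=2199  2124^99=512  2124^100=8621
  2124^101=14602  2124^102=8306  2124^103=10597  2124^104=14390  2124^105=1388
Found 1388 at exponent 105.

105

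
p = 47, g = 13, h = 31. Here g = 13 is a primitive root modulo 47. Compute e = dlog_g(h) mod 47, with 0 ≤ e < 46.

17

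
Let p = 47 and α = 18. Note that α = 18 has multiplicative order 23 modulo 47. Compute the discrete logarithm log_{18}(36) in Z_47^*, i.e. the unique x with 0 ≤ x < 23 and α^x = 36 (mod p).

14

Successive powers of 18 modulo 47:
  18^0=1  18^1=18  18^2=42  18^3=4  18^4=25  18^5=27
  18^6=16  18^7=6  18^8=14  18^9=17  18^10=24  18^11=9
  18^12=21  18^13=2  18^14=36
So 18^14 ≡ 36 (mod 47), giving x = 14.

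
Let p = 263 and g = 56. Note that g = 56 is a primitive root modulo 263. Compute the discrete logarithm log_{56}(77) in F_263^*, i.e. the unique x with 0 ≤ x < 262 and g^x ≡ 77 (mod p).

243

Baby-step giant-step with m = ceil(sqrt(262)) = 17.
Baby table (56^j mod 263 for j=0..16):
  0:1  1:56  2:243  3:195  4:137  5:45  6:153  7:152
  8:96  9:116  10:184  11:47  12:2  13:112  14:223  15:127
  16:11
Giant step factor: 56^(-17) ≡ 38 (mod 263).
Scan 77·38^i mod 263 for i = 0, 1, …:
  i=0: 77   i=1: 33   i=2: 202   i=3: 49
  i=4: 21   i=5: 9   i=6: 79   i=7: 109
  i=8: 197   i=9: 122     …   i=13: 105
  i=14: 45
Match at i=14, j=5: x = 14·17 + 5 = 243.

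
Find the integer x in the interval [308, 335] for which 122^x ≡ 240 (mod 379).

Compute 122^308 mod 379 = 193, then multiply by 122 repeatedly:
  122^308=193  122^309=48  122^310=171  122^311=17  122^312=179
  122^313=235  122^314=245  122^315=328  122^316=221  122^317=53
  122^318=23  122^319=153  122^320=95  122^321=220  122^322=310
  122^323=299  122^324=94  122^325=98  122^326=207  122^327=240
Found 240 at exponent 327.

327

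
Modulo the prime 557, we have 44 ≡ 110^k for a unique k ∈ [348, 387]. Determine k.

Compute 110^348 mod 557 = 420, then multiply by 110 repeatedly:
  110^348=420  110^349=526  110^350=489  110^351=318  110^352=446
  110^353=44
Found 44 at exponent 353.

353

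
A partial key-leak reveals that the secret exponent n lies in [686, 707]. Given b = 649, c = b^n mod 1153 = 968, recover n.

Compute 649^686 mod 1153 = 635, then multiply by 649 repeatedly:
  649^686=635  649^687=494  649^688=72  649^689=608  649^690=266
  649^691=837  649^692=150  649^693=498  649^694=362  649^695=879
  649^696=889  649^697=461  649^698=562  649^699=390  649^700=603
  649^701=480  649^702=210  649^703=236  649^704=968
Found 968 at exponent 704.

704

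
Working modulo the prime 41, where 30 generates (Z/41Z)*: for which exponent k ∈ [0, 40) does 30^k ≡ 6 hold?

7

Successive powers of 30 modulo 41:
  30^0=1  30^1=30  30^2=39  30^3=22  30^4=4  30^5=38
  30^6=33  30^7=6
So 30^7 ≡ 6 (mod 41), giving k = 7.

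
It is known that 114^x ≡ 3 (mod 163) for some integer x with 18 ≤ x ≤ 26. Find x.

19

Compute 114^18 mod 163 = 133, then multiply by 114 repeatedly:
  114^18=133  114^19=3
Found 3 at exponent 19.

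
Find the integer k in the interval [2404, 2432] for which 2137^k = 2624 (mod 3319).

2420

Compute 2137^2404 mod 3319 = 2174, then multiply by 2137 repeatedly:
  2137^2404=2174  2137^2405=2557  2137^2406=1235  2137^2407=590  2137^2408=2929
  2137^2409=2958  2137^2410=1870  2137^2411=114  2137^2412=1331  2137^2413=3283
  2137^2414=2724  2137^2415=2981  2137^2416=1236  2137^2417=2727  2137^2418=2754
  2137^2419=711  2137^2420=2624
Found 2624 at exponent 2420.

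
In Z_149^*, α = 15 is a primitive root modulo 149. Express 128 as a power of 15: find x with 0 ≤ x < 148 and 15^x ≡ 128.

Baby-step giant-step with m = ceil(sqrt(148)) = 13.
Baby table (15^j mod 149 for j=0..12):
  0:1  1:15  2:76  3:97  4:114  5:71  6:22  7:32
  8:33  9:48  10:124  11:72  12:37
Giant step factor: 15^(-13) ≡ 109 (mod 149).
Scan 128·109^i mod 149 for i = 0, 1, …:
  i=0: 128   i=1: 95   i=2: 74   i=3: 20
  i=4: 94   i=5: 114
Match at i=5, j=4: x = 5·13 + 4 = 69.

69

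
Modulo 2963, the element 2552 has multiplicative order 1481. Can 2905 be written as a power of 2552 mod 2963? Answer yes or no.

yes

2905 ∈ ⟨2552⟩ iff 2905^1481 ≡ 1 (mod 2963), since |⟨2552⟩| = 1481.
2905^1481 mod 2963 = 1.
Since 1 = 1, 2905 lies in the subgroup.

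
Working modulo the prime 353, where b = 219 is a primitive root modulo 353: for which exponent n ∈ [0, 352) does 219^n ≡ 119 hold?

267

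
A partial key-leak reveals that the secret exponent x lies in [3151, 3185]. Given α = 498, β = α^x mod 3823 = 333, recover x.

Compute 498^3151 mod 3823 = 2608, then multiply by 498 repeatedly:
  498^3151=2608  498^3152=2787  498^3153=177  498^3154=217  498^3155=1022
  498^3156=497  498^3157=2834  498^3158=645  498^3159=78  498^3160=614
  498^3161=3755  498^3162=543  498^3163=2804  498^3164=997  498^3165=3339
  498^3166=3640  498^3167=618  498^3168=1924  498^3169=2402  498^3170=3420
  498^3171=1925  498^3172=2900  498^3173=2929  498^3174=2079  498^3175=3132
  498^3176=3775  498^3177=2857  498^3178=630  498^3179=254  498^3180=333
Found 333 at exponent 3180.

3180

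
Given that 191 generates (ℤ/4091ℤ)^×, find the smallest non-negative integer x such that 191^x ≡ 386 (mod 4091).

2368

Baby-step giant-step with m = ceil(sqrt(4090)) = 64.
Baby table (191^j mod 4091 for j=0..63):
  0:1  1:191  2:3753  3:898  4:3787  5:3301  6:477  7:1105
  8:2414  9:2882  10:2268  11:3633  12:2524  13:3437  14:1907  15:138
  16:1812  17:2448  18:1194  19:3049  20:1437  21:370  22:1123  23:1761
  24:889  25:2068  26:2252  27:577  28:3841  29:1342  30:2680  31:505
  32:2362  33:1132  34:3480  35:1938  36:1968  37:3607  38:1649  39:4043
  40:3105  41:3951  42:1897  43:2319  44:1101  45:1650  46:143  47:2767
  48:758  49:1593  50:1529  51:1578  52:2755  53:2557  54:1558  55:3026
  56:1135  57:4053  58:924  59:571  60:2695  61:3370  62:1383  63:2329
Giant step factor: 191^(-64) ≡ 2769 (mod 4091).
Scan 386·2769^i mod 4091 for i = 0, 1, …:
  i=0: 386   i=1: 1083   i=2: 124   i=3: 3803
  i=4: 273   i=5: 3193   i=6: 766   i=7: 1916
  i=8: 3468   i=9: 1315     …   i=36: 3011
  i=37: 1
Match at i=37, j=0: x = 37·64 + 0 = 2368.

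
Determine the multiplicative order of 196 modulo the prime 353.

176

The order of 196 must divide p − 1 = 352 = 2^5 · 11.
Divisors: 1, 2, 4, 8, 11, 16, 22, 32, 44, 88, 176, 352.
Check each in increasing order: 196^1 ≡ 196;  196^2 ≡ 292;  196^4 ≡ 191;  196^8 ≡ 122;  196^11 ≡ 317;  196^16 ≡ 58;  196^22 ≡ 237;  196^32 ≡ 187;  196^44 ≡ 42;  196^88 ≡ 352;  196^176 ≡ 1.
Smallest exponent giving 1 is 176.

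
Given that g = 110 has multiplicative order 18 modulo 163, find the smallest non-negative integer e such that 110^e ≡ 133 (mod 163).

Successive powers of 110 modulo 163:
  110^0=1  110^1=110  110^2=38  110^3=105  110^4=140  110^5=78
  110^6=104  110^7=30  110^8=40  110^9=162  110^10=53  110^11=125
  110^12=58  110^13=23  110^14=85  110^15=59  110^16=133
So 110^16 ≡ 133 (mod 163), giving e = 16.

16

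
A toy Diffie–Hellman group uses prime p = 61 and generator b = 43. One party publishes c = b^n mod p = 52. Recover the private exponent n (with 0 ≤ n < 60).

54

Baby-step giant-step with m = ceil(sqrt(60)) = 8.
Baby table (43^j mod 61 for j=0..7):
  0:1  1:43  2:19  3:24  4:56  5:29  6:27  7:2
Giant step factor: 43^(-8) ≡ 22 (mod 61).
Scan 52·22^i mod 61 for i = 0, 1, …:
  i=0: 52   i=1: 46   i=2: 36   i=3: 60
  i=4: 39   i=5: 4   i=6: 27
Match at i=6, j=6: n = 6·8 + 6 = 54.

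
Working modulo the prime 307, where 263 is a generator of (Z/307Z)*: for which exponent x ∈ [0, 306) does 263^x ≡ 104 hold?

64

Baby-step giant-step with m = ceil(sqrt(306)) = 18.
Baby table (263^j mod 307 for j=0..17):
  0:1  1:263  2:94  3:162  4:240  5:185  6:149  7:198
  8:191  9:192  10:148  11:242  12:97  13:30  14:215  15:57
  16:255  17:139
Giant step factor: 263^(-18) ≡ 64 (mod 307).
Scan 104·64^i mod 307 for i = 0, 1, …:
  i=0: 104   i=1: 209   i=2: 175   i=3: 148
Match at i=3, j=10: x = 3·18 + 10 = 64.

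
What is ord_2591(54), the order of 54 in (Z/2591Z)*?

1295

The order of 54 must divide p − 1 = 2590 = 2 · 5 · 7 · 37.
Divisors: 1, 2, 5, 7, 10, 14, 35, 37, 70, 74, 185, 259, 370, 518, 1295, 2590.
Check each in increasing order: 54^1 ≡ 54;  54^2 ≡ 325;  54^5 ≡ 959;  54^7 ≡ 755;  54^10 ≡ 2467;  54^14 ≡ 5;  54^35 ≡ 738;  54^37 ≡ 1478;  54^70 ≡ 534;  54^74 ≡ 271;  54^185 ≡ 1035;  54^259 ≡ 657;  54^370 ≡ 1142;  54^518 ≡ 1543;  54^1295 ≡ 1.
Smallest exponent giving 1 is 1295.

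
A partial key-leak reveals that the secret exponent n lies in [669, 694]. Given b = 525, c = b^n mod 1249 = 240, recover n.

Compute 525^669 mod 1249 = 707, then multiply by 525 repeatedly:
  525^669=707  525^670=222  525^671=393  525^672=240
Found 240 at exponent 672.

672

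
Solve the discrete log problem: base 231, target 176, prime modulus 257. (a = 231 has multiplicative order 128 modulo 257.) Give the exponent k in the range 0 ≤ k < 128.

74

Baby-step giant-step with m = ceil(sqrt(128)) = 12.
Baby table (231^j mod 257 for j=0..11):
  0:1  1:231  2:162  3:157  4:30  5:248  6:234  7:84
  8:129  9:244  10:81  11:207
Giant step factor: 231^(-12) ≡ 120 (mod 257).
Scan 176·120^i mod 257 for i = 0, 1, …:
  i=0: 176   i=1: 46   i=2: 123   i=3: 111
  i=4: 213   i=5: 117   i=6: 162
Match at i=6, j=2: k = 6·12 + 2 = 74.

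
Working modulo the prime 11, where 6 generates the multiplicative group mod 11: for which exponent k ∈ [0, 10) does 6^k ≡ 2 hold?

9

Successive powers of 6 modulo 11:
  6^0=1  6^1=6  6^2=3  6^3=7  6^4=9  6^5=10
  6^6=5  6^7=8  6^8=4  6^9=2
So 6^9 ≡ 2 (mod 11), giving k = 9.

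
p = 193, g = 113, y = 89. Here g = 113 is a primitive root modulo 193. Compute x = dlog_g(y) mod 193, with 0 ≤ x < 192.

27

Baby-step giant-step with m = ceil(sqrt(192)) = 14.
Baby table (113^j mod 193 for j=0..13):
  0:1  1:113  2:31  3:29  4:189  5:127  6:69  7:77
  8:16  9:71  10:110  11:78  12:129  13:102
Giant step factor: 113^(-14) ≡ 25 (mod 193).
Scan 89·25^i mod 193 for i = 0, 1, …:
  i=0: 89   i=1: 102
Match at i=1, j=13: x = 1·14 + 13 = 27.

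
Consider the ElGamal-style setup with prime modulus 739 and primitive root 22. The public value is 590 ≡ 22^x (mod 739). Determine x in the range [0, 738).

175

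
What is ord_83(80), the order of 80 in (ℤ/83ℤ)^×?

82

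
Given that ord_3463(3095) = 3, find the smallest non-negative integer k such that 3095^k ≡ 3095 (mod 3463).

1

Successive powers of 3095 modulo 3463:
  3095^0=1  3095^1=3095
So 3095^1 ≡ 3095 (mod 3463), giving k = 1.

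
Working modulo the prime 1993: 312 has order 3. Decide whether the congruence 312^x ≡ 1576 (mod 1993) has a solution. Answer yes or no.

no

⟨312⟩ has order 3; its elements mod 1993 are {1, 312, 1680}.
1576 is not in this set.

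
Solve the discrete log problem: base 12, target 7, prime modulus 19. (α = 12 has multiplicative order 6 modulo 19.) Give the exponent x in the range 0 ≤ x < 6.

4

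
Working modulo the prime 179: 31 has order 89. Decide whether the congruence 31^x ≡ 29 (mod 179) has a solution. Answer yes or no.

yes

29 ∈ ⟨31⟩ iff 29^89 ≡ 1 (mod 179), since |⟨31⟩| = 89.
29^89 mod 179 = 1.
Since 1 = 1, 29 lies in the subgroup.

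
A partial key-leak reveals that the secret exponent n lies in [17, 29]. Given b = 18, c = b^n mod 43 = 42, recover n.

21

Compute 18^17 mod 43 = 33, then multiply by 18 repeatedly:
  18^17=33  18^18=35  18^19=28  18^20=31  18^21=42
Found 42 at exponent 21.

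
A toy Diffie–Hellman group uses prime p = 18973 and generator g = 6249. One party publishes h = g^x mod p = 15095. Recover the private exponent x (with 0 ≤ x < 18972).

5067

Baby-step giant-step with m = ceil(sqrt(18972)) = 138.
Baby table (6249^j mod 18973 for j=0..137):
  0:1  1:6249  2:3567  3:15881  4:11579  5:13122  6:17045  7:18756
  8:10023  9:3854  10:6909  11:10766  12:17449  13:970  14:9143  15:6904
  16:17467  17:18587  18:16430  19:8167  20:17186  21:8134  22:699  23:4261
  24:7870  25:1614  26:11223  27:8319  28:18384  29:101  30:5040  31:18753
  32:10249  33:12126  34:16185  35:13975  36:16029  37:6754  38:9794  39:14781
  40:5905  41:16833  42:3105  43:12739  44:14276  45:18651  46:17933  47:8779
  48:9028  49:9243  50:5695  51:13680  52:12955  53:16977  54:11230  55:14116
  56:5407  57:16403  58:10201  59:15742  60:15726  61:10607  62:10454  63:3007
  64:7473  65:6224  66:18099  67:2598  68:12987  69:8242  70:11536  71:10037
  72:15448  73:18901  74:5424  75:8798  76:13921  77:1124  78:3866  79:6005
  80:15624  81:18291  82:7107  83:14823  84:2741  85:14863  86:6052  87:5759
  88:15183  89:13567  90:8819  91:12339  92:139  93:14826  94:2515  95:6591
  96:15749  97:2550  98:16603  99:7783  100:8168  101:4462  102:11701  103:16580
  104:15840  105:2019  106:18659  107:11006  108:18342  109:3265  110:7010  111:15806
  112:17229  113:11219  114:2296  115:4116  116:12469  117:15643  118:4211  119:17961
  120:12994  121:14039  122:17532  123:7366  124:1636  125:15890  126:10901  127:7279
  128:8190  129:9129  130:14283  131:5475  132:4956  133:6108  134:14189  135:6232
  136:11172  137:12161
Giant step factor: 6249^(-138) ≡ 13518 (mod 18973).
Scan 15095·13518^i mod 18973 for i = 0, 1, …:
  i=0: 15095   i=1: 18568   i=2: 8407   i=3: 16529
  i=4: 12974   i=5: 15093   i=6: 10505   i=7: 12658
  i=8: 12330   i=9: 18108     …   i=35: 7393
  i=36: 7783
Match at i=36, j=99: x = 36·138 + 99 = 5067.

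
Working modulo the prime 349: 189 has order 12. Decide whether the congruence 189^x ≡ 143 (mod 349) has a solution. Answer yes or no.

143 ∈ ⟨189⟩ iff 143^12 ≡ 1 (mod 349), since |⟨189⟩| = 12.
143^12 mod 349 = 88.
Since 88 ≠ 1, 143 does not lie in the subgroup.

no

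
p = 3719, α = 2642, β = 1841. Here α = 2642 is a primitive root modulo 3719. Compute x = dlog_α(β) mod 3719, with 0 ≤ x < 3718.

Baby-step giant-step with m = ceil(sqrt(3718)) = 61.
Baby table (2642^j mod 3719 for j=0..60):
  0:1  1:2642  2:3320  3:2038  4:3003  5:1299  6:3040  7:2359
  8:3153  9:3385  10:2694  11:3101  12:3604  13:1128  14:1257  15:3646
  16:522  17:3094  18:3705  19:202  20:1867  21:1220  22:2586  23:409
  24:2068  25:445  26:486  27:957  28:3193  29:1214  30:1610  31:2803
  32:997  33:1022  34:130  35:1312  36:196  37:891  38:3614  39:1515
  40:986  41:1712  42:800  43:1208  44:634  45:1478  46:3645  47:1599
  48:3493  49:1667  50:918  51:568  52:1899  53:227  54:975  55:2402
  56:1470  57:1104  58:1072  59:2065  60:3676
Giant step factor: 2642^(-61) ≡ 1043 (mod 3719).
Scan 1841·1043^i mod 3719 for i = 0, 1, …:
  i=0: 1841   i=1: 1159   i=2: 162   i=3: 1611
  i=4: 3004   i=5: 1774   i=6: 1939   i=7: 2960
  i=8: 510   i=9: 113     …   i=17: 1609
  i=18: 918
Match at i=18, j=50: x = 18·61 + 50 = 1148.

1148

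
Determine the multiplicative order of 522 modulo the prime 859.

143

The order of 522 must divide p − 1 = 858 = 2 · 3 · 11 · 13.
Divisors: 1, 2, 3, 6, 11, 13, 22, 26, 33, 39, 66, 78, 143, 286, 429, 858.
Check each in increasing order: 522^1 ≡ 522;  522^2 ≡ 181;  522^3 ≡ 851;  522^6 ≡ 64;  522^11 ≡ 100;  522^13 ≡ 61;  522^22 ≡ 551;  522^26 ≡ 285;  522^33 ≡ 124;  522^39 ≡ 205;  522^66 ≡ 773;  522^78 ≡ 793;  522^143 ≡ 1.
Smallest exponent giving 1 is 143.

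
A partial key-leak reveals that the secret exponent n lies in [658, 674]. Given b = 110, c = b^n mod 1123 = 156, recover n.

660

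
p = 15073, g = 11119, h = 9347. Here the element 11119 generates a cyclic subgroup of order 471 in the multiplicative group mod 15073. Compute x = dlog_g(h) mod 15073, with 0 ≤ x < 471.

Baby-step giant-step with m = ceil(sqrt(471)) = 22.
Baby table (11119^j mod 15073 for j=0..21):
  0:1  1:11119  2:3415  3:2498  4:10796  5:14425  6:14855  7:2811
  8:9180  9:13137  10:12933  11:5607  12:2305  13:5195  14:3469  15:4
  16:14330  17:13660  18:9992  19:13038  20:12481  21:14201
Giant step factor: 11119^(-22) ≡ 4342 (mod 15073).
Scan 9347·4342^i mod 15073 for i = 0, 1, …:
  i=0: 9347   i=1: 8158   i=2: 486   i=3: 15065
  i=4: 10483   i=5: 11799   i=6: 13204   i=7: 9149
  i=8: 7603   i=9: 2356     …   i=13: 11223
  i=14: 14330
Match at i=14, j=16: x = 14·22 + 16 = 324.

324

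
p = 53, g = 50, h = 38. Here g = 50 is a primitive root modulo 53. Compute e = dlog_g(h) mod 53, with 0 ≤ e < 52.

42

Baby-step giant-step with m = ceil(sqrt(52)) = 8.
Baby table (50^j mod 53 for j=0..7):
  0:1  1:50  2:9  3:26  4:28  5:22  6:40  7:39
Giant step factor: 50^(-8) ≡ 24 (mod 53).
Scan 38·24^i mod 53 for i = 0, 1, …:
  i=0: 38   i=1: 11   i=2: 52   i=3: 29
  i=4: 7   i=5: 9
Match at i=5, j=2: e = 5·8 + 2 = 42.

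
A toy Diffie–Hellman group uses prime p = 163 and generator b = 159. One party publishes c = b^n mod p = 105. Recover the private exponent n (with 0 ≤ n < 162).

135

Baby-step giant-step with m = ceil(sqrt(162)) = 13.
Baby table (159^j mod 163 for j=0..12):
  0:1  1:159  2:16  3:99  4:93  5:117  6:21  7:79
  8:10  9:123  10:160  11:12  12:115
Giant step factor: 159^(-13) ≡ 45 (mod 163).
Scan 105·45^i mod 163 for i = 0, 1, …:
  i=0: 105   i=1: 161   i=2: 73   i=3: 25
  i=4: 147   i=5: 95   i=6: 37   i=7: 35
  i=8: 108   i=9: 133   i=10: 117
Match at i=10, j=5: n = 10·13 + 5 = 135.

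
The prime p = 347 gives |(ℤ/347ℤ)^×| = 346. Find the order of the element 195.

The order of 195 must divide p − 1 = 346 = 2 · 173.
Divisors: 1, 2, 173, 346.
Check each in increasing order: 195^1 ≡ 195;  195^2 ≡ 202;  195^173 ≡ 346;  195^346 ≡ 1.
Smallest exponent giving 1 is 346.

346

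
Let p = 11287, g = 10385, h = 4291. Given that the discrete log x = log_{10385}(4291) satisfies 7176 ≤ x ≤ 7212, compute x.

7208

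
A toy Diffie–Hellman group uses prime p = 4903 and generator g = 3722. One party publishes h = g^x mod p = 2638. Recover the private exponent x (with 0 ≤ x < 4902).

3775

Baby-step giant-step with m = ceil(sqrt(4902)) = 71.
Baby table (3722^j mod 4903 for j=0..70):
  0:1  1:3722  2:2309  3:4042  4:1920  5:2569  6:968  7:4094
  8:4247  9:62  10:323  11:971  12:551  13:1368  14:2382  15:1180
  16:3775  17:3455  18:3844  19:414  20:1366  21:4744  22:1465  23:594
  24:4518  25:3609  26:3381  27:2984  28:1153  29:1341  30:4851  31:2576
  32:2507  33:645  34:3123  35:3696  36:3597  37:2844  38:4694  39:1679
  40:2816  41:3441  42:766  43:2409  44:3614  45:2379  46:4723  47:1751
  48:1135  49:2987  50:2513  51:3365  52:2268  53:3433  54:408  55:3549
  56:696  57:1728  58:3783  59:3813  60:2704  61:3332  62:2017  63:781
  64:4306  65:3928  66:4173  67:4105  68:1062  69:946  70:658
Giant step factor: 3722^(-71) ≡ 3655 (mod 4903).
Scan 2638·3655^i mod 4903 for i = 0, 1, …:
  i=0: 2638   i=1: 2592   i=2: 1164   i=3: 3519
  i=4: 1376   i=5: 3705   i=6: 4592   i=7: 791
  i=8: 3238   i=9: 3951     …   i=52: 2895
  i=53: 551
Match at i=53, j=12: x = 53·71 + 12 = 3775.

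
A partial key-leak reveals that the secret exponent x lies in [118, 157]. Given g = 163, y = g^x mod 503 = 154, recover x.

Compute 163^118 mod 503 = 450, then multiply by 163 repeatedly:
  163^118=450  163^119=415  163^120=243  163^121=375  163^122=262
  163^123=454  163^124=61  163^125=386  163^126=43  163^127=470
  163^128=154
Found 154 at exponent 128.

128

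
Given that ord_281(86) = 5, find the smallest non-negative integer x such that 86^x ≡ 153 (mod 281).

3

Successive powers of 86 modulo 281:
  86^0=1  86^1=86  86^2=90  86^3=153
So 86^3 ≡ 153 (mod 281), giving x = 3.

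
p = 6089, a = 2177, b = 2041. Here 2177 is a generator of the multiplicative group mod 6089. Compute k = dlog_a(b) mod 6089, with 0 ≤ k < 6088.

Baby-step giant-step with m = ceil(sqrt(6088)) = 79.
Baby table (2177^j mod 6089 for j=0..78):
  0:1  1:2177  2:2087  3:1005  4:1934  5:2819  6:5340  7:1279
  8:1710  9:2291  10:616  11:1452  12:813  13:4091  14:3989  15:1139
  16:1380  17:2383  18:6052  19:4697  20:1938  21:5438  22:1510  23:5299
  24:3357  25:1389  26:3709  27:479  28:1564  29:1077  30:364  31:858
  32:4632  33:480  34:3741  35:3164  36:1369  37:2792  38:1362  39:5820
  40:5020  41:4874  42:3660  43:3408  44:2814  45:544  46:3022  47:2774
  48:4799  49:4788  50:5197  51:507  52:1630  53:4712  54:4148  55:209
  56:4407  57:3864  58:3019  59:2332  60:4627  61:1773  62:5484  63:4228
  64:3877  65:875  66:5107  67:5514  68:2559  69:5597  70:580  71:2237
  72:4838  73:4445  74:1344  75:3168  76:3988  77:5051  78:5382
Giant step factor: 2177^(-79) ≡ 5192 (mod 6089).
Scan 2041·5192^i mod 6089 for i = 0, 1, …:
  i=0: 2041   i=1: 2012   i=2: 3669   i=3: 3056
  i=4: 4907   i=5: 768   i=6: 5250   i=7: 3636
  i=8: 2212   i=9: 850     …   i=46: 2450
  i=47: 479
Match at i=47, j=27: k = 47·79 + 27 = 3740.

3740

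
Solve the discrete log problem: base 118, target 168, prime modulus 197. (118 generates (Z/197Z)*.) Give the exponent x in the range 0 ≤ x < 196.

102

Baby-step giant-step with m = ceil(sqrt(196)) = 14.
Baby table (118^j mod 197 for j=0..13):
  0:1  1:118  2:134  3:52  4:29  5:73  6:143  7:129
  8:53  9:147  10:10  11:195  12:158  13:126
Giant step factor: 118^(-14) ≡ 161 (mod 197).
Scan 168·161^i mod 197 for i = 0, 1, …:
  i=0: 168   i=1: 59   i=2: 43   i=3: 28
  i=4: 174   i=5: 40   i=6: 136   i=7: 29
Match at i=7, j=4: x = 7·14 + 4 = 102.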